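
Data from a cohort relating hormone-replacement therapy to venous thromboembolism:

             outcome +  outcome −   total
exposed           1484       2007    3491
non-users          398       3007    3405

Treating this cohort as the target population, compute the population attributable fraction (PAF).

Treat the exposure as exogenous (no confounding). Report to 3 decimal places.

PAF ≈ 0.572

p₁ = P(outcome | exposed) = 1484/3491 = 0.42509
p₀ = P(outcome | unexposed) = 398/3405 = 0.11689
Exposure prevalence π = 3491/6896 = 0.50624; overall risk P(Y=1) = 0.27291.
Under exogeneity, PAF = [P(Y=1) − p₀]/P(Y=1).
PAF = (0.27291 − 0.11689) / 0.27291 ≈ 0.5717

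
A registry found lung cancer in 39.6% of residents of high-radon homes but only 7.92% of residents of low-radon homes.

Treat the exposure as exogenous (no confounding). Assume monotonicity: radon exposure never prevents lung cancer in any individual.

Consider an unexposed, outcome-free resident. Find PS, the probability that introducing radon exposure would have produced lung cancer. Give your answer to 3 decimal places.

p₁ = 0.396, p₀ = 0.0792.
Under exogeneity and monotonicity, PS = (p₁ − p₀) / (1 − p₀).
PS = (0.396 − 0.0792) / (1 − 0.0792) = 0.3168 / 0.9208 ≈ 0.3440

PS ≈ 0.344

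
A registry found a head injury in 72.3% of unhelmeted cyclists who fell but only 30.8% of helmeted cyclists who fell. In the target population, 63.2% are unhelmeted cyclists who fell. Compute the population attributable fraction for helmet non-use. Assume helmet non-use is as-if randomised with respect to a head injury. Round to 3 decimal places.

p₁ = 0.723, p₀ = 0.308.
Overall risk P(Y=1) = π·p₁ + (1−π)·p₀ = 0.632×0.723 + 0.368×0.308 = 0.57028.
Under exogeneity, PAF = [P(Y=1) − p₀] / P(Y=1).
PAF = (0.57028 − 0.308) / 0.57028 ≈ 0.4599

PAF ≈ 0.460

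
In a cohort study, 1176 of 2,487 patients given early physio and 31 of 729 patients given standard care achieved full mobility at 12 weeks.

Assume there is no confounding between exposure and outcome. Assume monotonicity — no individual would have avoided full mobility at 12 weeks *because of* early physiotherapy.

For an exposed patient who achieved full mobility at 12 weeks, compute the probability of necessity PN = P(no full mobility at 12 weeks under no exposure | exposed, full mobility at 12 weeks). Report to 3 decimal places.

PN ≈ 0.910

p₁ = P(outcome | exposed) = 1176/2487 = 0.47286
p₀ = P(outcome | unexposed) = 31/729 = 0.042524
Under exogeneity and monotonicity, PN = (p₁ − p₀) / p₁.
PN = (0.47286 − 0.042524) / 0.47286 = 0.43033 / 0.47286 ≈ 0.9101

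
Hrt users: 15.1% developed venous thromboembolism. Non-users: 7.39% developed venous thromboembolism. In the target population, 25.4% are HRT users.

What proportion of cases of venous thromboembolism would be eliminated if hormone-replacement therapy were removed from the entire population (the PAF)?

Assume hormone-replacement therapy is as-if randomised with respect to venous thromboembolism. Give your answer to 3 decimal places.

PAF ≈ 0.209

p₁ = 0.151, p₀ = 0.0739.
Overall risk P(Y=1) = π·p₁ + (1−π)·p₀ = 0.254×0.151 + 0.746×0.0739 = 0.093483.
Under exogeneity, PAF = [P(Y=1) − p₀] / P(Y=1).
PAF = (0.093483 − 0.0739) / 0.093483 ≈ 0.2095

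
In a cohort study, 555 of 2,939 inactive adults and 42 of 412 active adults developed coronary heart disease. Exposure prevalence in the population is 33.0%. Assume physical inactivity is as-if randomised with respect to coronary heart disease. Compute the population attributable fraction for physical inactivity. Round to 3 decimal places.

p₁ = P(outcome | exposed) = 555/2939 = 0.18884
p₀ = P(outcome | unexposed) = 42/412 = 0.10194
Overall risk P(Y=1) = π·p₁ + (1−π)·p₀ = 0.33×0.18884 + 0.67×0.10194 = 0.13062.
Under exogeneity, PAF = [P(Y=1) − p₀] / P(Y=1).
PAF = (0.13062 − 0.10194) / 0.13062 ≈ 0.2195

PAF ≈ 0.220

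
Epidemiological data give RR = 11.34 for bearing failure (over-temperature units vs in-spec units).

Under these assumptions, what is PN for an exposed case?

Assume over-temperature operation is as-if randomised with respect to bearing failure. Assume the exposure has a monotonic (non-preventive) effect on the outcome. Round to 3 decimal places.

Under exogeneity and monotonicity, PN = (RR − 1) / RR = 1 − 1/RR.
PN = (11.34 − 1) / 11.34 = 10.34 / 11.34 ≈ 0.9118

PN ≈ 0.912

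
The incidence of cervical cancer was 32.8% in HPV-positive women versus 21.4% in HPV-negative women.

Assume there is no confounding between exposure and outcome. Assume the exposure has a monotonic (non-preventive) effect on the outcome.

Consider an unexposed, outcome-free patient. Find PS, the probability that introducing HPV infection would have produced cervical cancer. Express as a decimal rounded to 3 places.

p₁ = 0.328, p₀ = 0.214.
Under exogeneity and monotonicity, PS = (p₁ − p₀) / (1 − p₀).
PS = (0.328 − 0.214) / (1 − 0.214) = 0.114 / 0.786 ≈ 0.1450

PS ≈ 0.145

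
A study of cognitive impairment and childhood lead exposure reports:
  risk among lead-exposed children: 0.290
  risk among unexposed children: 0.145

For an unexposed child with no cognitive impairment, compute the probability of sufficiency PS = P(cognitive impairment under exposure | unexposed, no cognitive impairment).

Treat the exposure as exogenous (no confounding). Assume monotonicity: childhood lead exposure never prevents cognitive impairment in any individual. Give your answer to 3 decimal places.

PS ≈ 0.170

Let p₁ = 0.29, p₀ = 0.145.
Under exogeneity and monotonicity, PS = (p₁ − p₀) / (1 − p₀).
PS = (0.29 − 0.145) / (1 − 0.145) = 0.145 / 0.855 ≈ 0.1696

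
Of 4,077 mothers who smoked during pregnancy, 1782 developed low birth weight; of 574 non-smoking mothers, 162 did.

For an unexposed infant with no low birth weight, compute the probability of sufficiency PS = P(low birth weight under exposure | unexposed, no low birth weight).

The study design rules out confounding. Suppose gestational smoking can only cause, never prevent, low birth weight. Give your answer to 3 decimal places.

p₁ = P(outcome | exposed) = 1782/4077 = 0.43709
p₀ = P(outcome | unexposed) = 162/574 = 0.28223
Under exogeneity and monotonicity, PS = (p₁ − p₀) / (1 − p₀).
PS = (0.43709 − 0.28223) / (1 − 0.28223) = 0.15486 / 0.71777 ≈ 0.2157

PS ≈ 0.216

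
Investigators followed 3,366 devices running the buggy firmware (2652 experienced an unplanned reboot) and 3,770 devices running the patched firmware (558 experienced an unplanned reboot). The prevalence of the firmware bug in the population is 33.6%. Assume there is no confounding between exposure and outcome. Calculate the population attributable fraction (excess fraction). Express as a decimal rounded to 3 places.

PAF ≈ 0.592

p₁ = P(outcome | exposed) = 2652/3366 = 0.78788
p₀ = P(outcome | unexposed) = 558/3770 = 0.14801
Overall risk P(Y=1) = π·p₁ + (1−π)·p₀ = 0.336×0.78788 + 0.664×0.14801 = 0.36301.
Under exogeneity, PAF = [P(Y=1) − p₀] / P(Y=1).
PAF = (0.36301 − 0.14801) / 0.36301 ≈ 0.5923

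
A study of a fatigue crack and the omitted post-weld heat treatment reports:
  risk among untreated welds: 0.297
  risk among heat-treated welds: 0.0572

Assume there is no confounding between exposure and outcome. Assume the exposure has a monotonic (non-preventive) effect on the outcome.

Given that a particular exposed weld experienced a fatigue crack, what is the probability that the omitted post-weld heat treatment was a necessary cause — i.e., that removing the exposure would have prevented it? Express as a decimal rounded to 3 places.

Let p₁ = 0.297, p₀ = 0.0572.
Under exogeneity and monotonicity, PN = (p₁ − p₀) / p₁.
PN = (0.297 − 0.0572) / 0.297 = 0.2398 / 0.297 ≈ 0.8074

PN ≈ 0.807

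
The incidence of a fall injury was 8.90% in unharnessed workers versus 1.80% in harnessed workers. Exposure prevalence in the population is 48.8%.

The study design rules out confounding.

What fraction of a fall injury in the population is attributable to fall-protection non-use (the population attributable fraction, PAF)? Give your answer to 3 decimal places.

p₁ = 0.089, p₀ = 0.018.
Overall risk P(Y=1) = π·p₁ + (1−π)·p₀ = 0.488×0.089 + 0.512×0.018 = 0.052648.
Under exogeneity, PAF = [P(Y=1) − p₀] / P(Y=1).
PAF = (0.052648 − 0.018) / 0.052648 ≈ 0.6581

PAF ≈ 0.658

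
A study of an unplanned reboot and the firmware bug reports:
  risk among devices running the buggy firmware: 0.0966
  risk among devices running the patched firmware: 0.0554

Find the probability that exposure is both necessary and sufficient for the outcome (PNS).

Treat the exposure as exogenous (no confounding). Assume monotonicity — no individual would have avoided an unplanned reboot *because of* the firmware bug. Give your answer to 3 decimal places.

PNS ≈ 0.041

Let p₁ = 0.0966, p₀ = 0.0554.
Under exogeneity and monotonicity, PNS = p₁ − p₀.
PNS = 0.0966 − 0.0554 = 0.0412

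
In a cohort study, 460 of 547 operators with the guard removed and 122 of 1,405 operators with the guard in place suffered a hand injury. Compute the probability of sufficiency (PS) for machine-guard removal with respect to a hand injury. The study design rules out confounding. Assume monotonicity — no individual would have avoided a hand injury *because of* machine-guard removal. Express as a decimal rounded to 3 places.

p₁ = P(outcome | exposed) = 460/547 = 0.84095
p₀ = P(outcome | unexposed) = 122/1405 = 0.086833
Under exogeneity and monotonicity, PS = (p₁ − p₀) / (1 − p₀).
PS = (0.84095 − 0.086833) / (1 − 0.086833) = 0.75412 / 0.91317 ≈ 0.8258

PS ≈ 0.826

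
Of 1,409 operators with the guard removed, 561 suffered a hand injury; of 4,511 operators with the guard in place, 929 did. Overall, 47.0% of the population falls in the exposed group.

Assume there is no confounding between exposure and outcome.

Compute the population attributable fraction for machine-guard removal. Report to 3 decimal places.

PAF ≈ 0.305

p₁ = P(outcome | exposed) = 561/1409 = 0.39815
p₀ = P(outcome | unexposed) = 929/4511 = 0.20594
Overall risk P(Y=1) = π·p₁ + (1−π)·p₀ = 0.47×0.39815 + 0.53×0.20594 = 0.29628.
Under exogeneity, PAF = [P(Y=1) − p₀] / P(Y=1).
PAF = (0.29628 − 0.20594) / 0.29628 ≈ 0.3049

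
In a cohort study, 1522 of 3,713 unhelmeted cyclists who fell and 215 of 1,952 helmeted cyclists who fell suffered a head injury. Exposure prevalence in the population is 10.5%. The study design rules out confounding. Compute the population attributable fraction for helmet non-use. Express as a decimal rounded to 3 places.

PAF ≈ 0.222

p₁ = P(outcome | exposed) = 1522/3713 = 0.40991
p₀ = P(outcome | unexposed) = 215/1952 = 0.11014
Overall risk P(Y=1) = π·p₁ + (1−π)·p₀ = 0.105×0.40991 + 0.895×0.11014 = 0.14162.
Under exogeneity, PAF = [P(Y=1) − p₀] / P(Y=1).
PAF = (0.14162 − 0.11014) / 0.14162 ≈ 0.2223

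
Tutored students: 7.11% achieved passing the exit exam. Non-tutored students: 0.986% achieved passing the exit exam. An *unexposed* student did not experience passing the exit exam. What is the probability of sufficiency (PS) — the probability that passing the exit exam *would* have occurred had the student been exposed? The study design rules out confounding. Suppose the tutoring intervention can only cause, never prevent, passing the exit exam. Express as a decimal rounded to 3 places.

PS ≈ 0.062

p₁ = 0.0711, p₀ = 0.00986.
Under exogeneity and monotonicity, PS = (p₁ − p₀) / (1 − p₀).
PS = (0.0711 − 0.00986) / (1 − 0.00986) = 0.06124 / 0.99014 ≈ 0.0618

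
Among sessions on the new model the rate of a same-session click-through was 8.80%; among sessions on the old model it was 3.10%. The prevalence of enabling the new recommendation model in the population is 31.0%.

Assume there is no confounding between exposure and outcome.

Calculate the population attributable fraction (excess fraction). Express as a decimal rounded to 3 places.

PAF ≈ 0.363

p₁ = 0.088, p₀ = 0.031.
Overall risk P(Y=1) = π·p₁ + (1−π)·p₀ = 0.31×0.088 + 0.69×0.031 = 0.04867.
Under exogeneity, PAF = [P(Y=1) − p₀] / P(Y=1).
PAF = (0.04867 − 0.031) / 0.04867 ≈ 0.3631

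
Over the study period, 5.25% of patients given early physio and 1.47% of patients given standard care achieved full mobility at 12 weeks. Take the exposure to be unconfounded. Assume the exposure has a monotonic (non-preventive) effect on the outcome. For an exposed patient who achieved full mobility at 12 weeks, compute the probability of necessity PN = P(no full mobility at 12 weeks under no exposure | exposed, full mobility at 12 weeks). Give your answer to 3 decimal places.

PN ≈ 0.720

p₁ = 0.0525, p₀ = 0.0147.
Under exogeneity and monotonicity, PN = (p₁ − p₀) / p₁.
PN = (0.0525 − 0.0147) / 0.0525 = 0.0378 / 0.0525 ≈ 0.7200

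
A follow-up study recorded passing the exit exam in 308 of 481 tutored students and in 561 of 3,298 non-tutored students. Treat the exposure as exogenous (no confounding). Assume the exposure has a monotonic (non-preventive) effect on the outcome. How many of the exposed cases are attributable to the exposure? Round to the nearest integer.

about 226 cases

p₁ = P(outcome | exposed) = 308/481 = 0.64033
p₀ = P(outcome | unexposed) = 561/3298 = 0.1701
PN = (p₁ − p₀)/p₁ = (0.64033 − 0.1701) / 0.64033 ≈ 0.73435.
Attributable cases ≈ PN × (exposed cases) = 0.73435 × 308 ≈ 226.18.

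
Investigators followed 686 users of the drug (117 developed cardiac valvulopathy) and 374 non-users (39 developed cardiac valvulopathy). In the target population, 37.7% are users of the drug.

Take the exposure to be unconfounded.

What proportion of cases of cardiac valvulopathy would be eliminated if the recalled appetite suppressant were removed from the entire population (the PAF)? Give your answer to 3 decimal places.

p₁ = P(outcome | exposed) = 117/686 = 0.17055
p₀ = P(outcome | unexposed) = 39/374 = 0.10428
Overall risk P(Y=1) = π·p₁ + (1−π)·p₀ = 0.377×0.17055 + 0.623×0.10428 = 0.12926.
Under exogeneity, PAF = [P(Y=1) − p₀] / P(Y=1).
PAF = (0.12926 − 0.10428) / 0.12926 ≈ 0.1933

PAF ≈ 0.193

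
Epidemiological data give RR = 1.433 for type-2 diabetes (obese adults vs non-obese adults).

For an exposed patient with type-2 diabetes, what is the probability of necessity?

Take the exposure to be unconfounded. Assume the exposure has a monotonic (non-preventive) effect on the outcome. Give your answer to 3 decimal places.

PN ≈ 0.302

Under exogeneity and monotonicity, PN = (RR − 1) / RR = 1 − 1/RR.
PN = (1.433 − 1) / 1.433 = 0.433 / 1.433 ≈ 0.3022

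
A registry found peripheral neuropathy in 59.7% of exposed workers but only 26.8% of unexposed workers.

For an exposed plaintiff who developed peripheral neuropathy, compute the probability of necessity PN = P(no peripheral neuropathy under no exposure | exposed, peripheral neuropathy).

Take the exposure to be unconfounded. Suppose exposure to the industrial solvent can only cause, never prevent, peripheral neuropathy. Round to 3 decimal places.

PN ≈ 0.551

p₁ = 0.597, p₀ = 0.268.
Under exogeneity and monotonicity, PN = (p₁ − p₀) / p₁.
PN = (0.597 − 0.268) / 0.597 = 0.329 / 0.597 ≈ 0.5511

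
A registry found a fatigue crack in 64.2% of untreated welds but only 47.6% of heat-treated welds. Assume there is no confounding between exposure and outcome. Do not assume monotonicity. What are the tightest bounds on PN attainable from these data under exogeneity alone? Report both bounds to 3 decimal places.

0.259 ≤ PN ≤ 0.816

p₁ = 0.642, p₀ = 0.476.
Under exogeneity alone the bounds on PN are max{0,(p₁−p₀)/p₁} ≤ PN ≤ min{1,(1−p₀)/p₁}.
  lower = (p₁ − p₀)/p₁ = 0.166 / 0.642 ≈ 0.2586
  upper = min{1, (1 − p₀)/p₁} = 0.524 / 0.642 ≈ 0.8162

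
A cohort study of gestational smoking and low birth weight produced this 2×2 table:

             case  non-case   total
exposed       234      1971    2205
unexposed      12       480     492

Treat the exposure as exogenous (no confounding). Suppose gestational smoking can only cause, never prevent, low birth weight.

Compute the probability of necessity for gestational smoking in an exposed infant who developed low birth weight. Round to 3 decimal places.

p₁ = P(outcome | exposed) = 234/2205 = 0.10612
p₀ = P(outcome | unexposed) = 12/492 = 0.02439
Under exogeneity and monotonicity, PN = (p₁ − p₀) / p₁.
PN = (0.10612 − 0.02439) / 0.10612 = 0.081732 / 0.10612 ≈ 0.7702

PN ≈ 0.770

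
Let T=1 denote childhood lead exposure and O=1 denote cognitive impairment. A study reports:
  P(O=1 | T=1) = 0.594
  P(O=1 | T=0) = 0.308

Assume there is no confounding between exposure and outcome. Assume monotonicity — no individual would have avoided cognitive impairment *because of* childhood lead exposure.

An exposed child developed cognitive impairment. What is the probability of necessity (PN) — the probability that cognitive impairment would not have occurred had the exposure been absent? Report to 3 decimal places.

Let p₁ = 0.594, p₀ = 0.308.
Under exogeneity and monotonicity, PN = (p₁ − p₀) / p₁.
PN = (0.594 − 0.308) / 0.594 = 0.286 / 0.594 ≈ 0.4815

PN ≈ 0.481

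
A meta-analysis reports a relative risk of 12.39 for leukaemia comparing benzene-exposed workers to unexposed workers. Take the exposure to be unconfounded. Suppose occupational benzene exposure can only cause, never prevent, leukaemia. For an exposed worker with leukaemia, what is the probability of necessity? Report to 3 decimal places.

Under exogeneity and monotonicity, PN = (RR − 1) / RR = 1 − 1/RR.
PN = (12.39 − 1) / 12.39 = 11.39 / 12.39 ≈ 0.9193

PN ≈ 0.919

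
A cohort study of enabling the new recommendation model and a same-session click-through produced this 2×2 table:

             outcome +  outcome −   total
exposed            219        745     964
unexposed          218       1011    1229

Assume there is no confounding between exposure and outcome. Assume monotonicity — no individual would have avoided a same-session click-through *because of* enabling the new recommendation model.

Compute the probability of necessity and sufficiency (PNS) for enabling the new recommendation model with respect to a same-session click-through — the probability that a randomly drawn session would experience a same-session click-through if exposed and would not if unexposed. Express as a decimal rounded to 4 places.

PNS ≈ 0.0498

p₁ = P(outcome | exposed) = 219/964 = 0.22718
p₀ = P(outcome | unexposed) = 218/1229 = 0.17738
Under exogeneity and monotonicity, PNS = p₁ − p₀.
PNS = 0.22718 − 0.17738 = 0.049798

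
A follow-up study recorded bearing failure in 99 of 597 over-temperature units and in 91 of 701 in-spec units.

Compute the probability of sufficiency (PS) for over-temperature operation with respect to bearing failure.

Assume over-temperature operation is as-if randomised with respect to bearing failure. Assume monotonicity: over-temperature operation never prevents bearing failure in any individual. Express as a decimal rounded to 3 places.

p₁ = P(outcome | exposed) = 99/597 = 0.16583
p₀ = P(outcome | unexposed) = 91/701 = 0.12981
Under exogeneity and monotonicity, PS = (p₁ − p₀) / (1 − p₀).
PS = (0.16583 − 0.12981) / (1 − 0.12981) = 0.036015 / 0.87019 ≈ 0.0414

PS ≈ 0.041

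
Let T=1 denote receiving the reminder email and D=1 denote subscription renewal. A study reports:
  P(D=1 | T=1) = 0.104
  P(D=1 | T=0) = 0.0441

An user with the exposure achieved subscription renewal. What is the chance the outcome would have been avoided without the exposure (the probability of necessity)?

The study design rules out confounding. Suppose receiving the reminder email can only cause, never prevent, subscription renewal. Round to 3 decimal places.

PN ≈ 0.576

Let p₁ = 0.104, p₀ = 0.0441.
Under exogeneity and monotonicity, PN = (p₁ − p₀) / p₁.
PN = (0.104 − 0.0441) / 0.104 = 0.0599 / 0.104 ≈ 0.5760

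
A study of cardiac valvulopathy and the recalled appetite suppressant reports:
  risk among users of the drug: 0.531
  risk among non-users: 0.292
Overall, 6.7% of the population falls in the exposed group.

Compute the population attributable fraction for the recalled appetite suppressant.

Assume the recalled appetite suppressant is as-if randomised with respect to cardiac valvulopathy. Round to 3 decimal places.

PAF ≈ 0.052

Let p₁ = 0.531, p₀ = 0.292.
Overall risk P(Y=1) = π·p₁ + (1−π)·p₀ = 0.067×0.531 + 0.933×0.292 = 0.30801.
Under exogeneity, PAF = [P(Y=1) − p₀] / P(Y=1).
PAF = (0.30801 − 0.292) / 0.30801 ≈ 0.0520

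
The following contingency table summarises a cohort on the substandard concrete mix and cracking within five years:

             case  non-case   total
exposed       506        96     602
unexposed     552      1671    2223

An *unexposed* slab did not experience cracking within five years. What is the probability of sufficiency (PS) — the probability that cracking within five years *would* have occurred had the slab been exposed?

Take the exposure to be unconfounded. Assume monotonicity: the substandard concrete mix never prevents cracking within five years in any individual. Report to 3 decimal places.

p₁ = P(outcome | exposed) = 506/602 = 0.84053
p₀ = P(outcome | unexposed) = 552/2223 = 0.24831
Under exogeneity and monotonicity, PS = (p₁ − p₀)/(1 − p₀).
PS = (0.84053 − 0.24831) / 0.75169 ≈ 0.7879

PS ≈ 0.788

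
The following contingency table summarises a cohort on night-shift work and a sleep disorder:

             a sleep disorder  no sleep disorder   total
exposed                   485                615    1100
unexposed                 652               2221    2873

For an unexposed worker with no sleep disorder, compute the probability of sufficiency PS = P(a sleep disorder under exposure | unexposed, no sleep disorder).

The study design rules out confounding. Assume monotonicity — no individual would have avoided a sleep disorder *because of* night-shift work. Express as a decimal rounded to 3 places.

p₁ = P(outcome | exposed) = 485/1100 = 0.44091
p₀ = P(outcome | unexposed) = 652/2873 = 0.22694
Under exogeneity and monotonicity, PS = (p₁ − p₀) / (1 − p₀).
PS = (0.44091 − 0.22694) / (1 − 0.22694) = 0.21397 / 0.77306 ≈ 0.2768

PS ≈ 0.277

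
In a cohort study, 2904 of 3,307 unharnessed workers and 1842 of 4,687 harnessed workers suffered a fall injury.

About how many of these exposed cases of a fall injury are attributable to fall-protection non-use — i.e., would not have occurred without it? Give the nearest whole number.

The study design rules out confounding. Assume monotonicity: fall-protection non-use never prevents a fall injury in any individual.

about 1604 cases

p₁ = P(outcome | exposed) = 2904/3307 = 0.87814
p₀ = P(outcome | unexposed) = 1842/4687 = 0.393
PN = (p₁ − p₀)/p₁ = (0.87814 − 0.393) / 0.87814 ≈ 0.55246.
Attributable cases ≈ PN × (exposed cases) = 0.55246 × 2904 ≈ 1604.34.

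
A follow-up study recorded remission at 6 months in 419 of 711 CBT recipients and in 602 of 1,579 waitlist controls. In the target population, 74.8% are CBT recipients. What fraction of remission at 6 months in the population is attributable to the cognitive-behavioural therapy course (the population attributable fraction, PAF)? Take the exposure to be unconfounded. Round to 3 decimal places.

p₁ = P(outcome | exposed) = 419/711 = 0.58931
p₀ = P(outcome | unexposed) = 602/1579 = 0.38125
Overall risk P(Y=1) = π·p₁ + (1−π)·p₀ = 0.748×0.58931 + 0.252×0.38125 = 0.53688.
Under exogeneity, PAF = [P(Y=1) − p₀] / P(Y=1).
PAF = (0.53688 − 0.38125) / 0.53688 ≈ 0.2899

PAF ≈ 0.290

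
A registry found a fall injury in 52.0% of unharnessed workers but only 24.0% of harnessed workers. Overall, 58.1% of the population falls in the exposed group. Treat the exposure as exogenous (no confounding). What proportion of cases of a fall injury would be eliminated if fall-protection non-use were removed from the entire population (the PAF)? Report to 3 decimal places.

p₁ = 0.52, p₀ = 0.24.
Overall risk P(Y=1) = π·p₁ + (1−π)·p₀ = 0.581×0.52 + 0.419×0.24 = 0.40268.
Under exogeneity, PAF = [P(Y=1) − p₀] / P(Y=1).
PAF = (0.40268 − 0.24) / 0.40268 ≈ 0.4040

PAF ≈ 0.404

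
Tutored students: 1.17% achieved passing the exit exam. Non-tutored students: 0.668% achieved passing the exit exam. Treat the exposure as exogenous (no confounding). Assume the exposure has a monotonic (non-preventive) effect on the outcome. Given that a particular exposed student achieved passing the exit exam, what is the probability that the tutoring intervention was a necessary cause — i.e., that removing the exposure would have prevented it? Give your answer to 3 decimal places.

PN ≈ 0.429

p₁ = 0.0117, p₀ = 0.00668.
Under exogeneity and monotonicity, PN = (p₁ − p₀) / p₁.
PN = (0.0117 − 0.00668) / 0.0117 = 0.00502 / 0.0117 ≈ 0.4291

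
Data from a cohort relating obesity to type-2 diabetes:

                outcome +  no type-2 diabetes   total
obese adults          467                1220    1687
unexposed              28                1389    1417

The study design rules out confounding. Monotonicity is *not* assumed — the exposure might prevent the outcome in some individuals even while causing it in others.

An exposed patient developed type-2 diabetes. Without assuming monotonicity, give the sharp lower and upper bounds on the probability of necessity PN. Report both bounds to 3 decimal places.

0.929 ≤ PN ≤ 1.000

p₁ = P(outcome | exposed) = 467/1687 = 0.27682
p₀ = P(outcome | unexposed) = 28/1417 = 0.01976
Under exogeneity alone the bounds on PN are max{0,(p₁−p₀)/p₁} ≤ PN ≤ min{1,(1−p₀)/p₁}.
  lower = (p₁ − p₀)/p₁ = 0.25706 / 0.27682 ≈ 0.9286
  upper = min{1, (1 − p₀)/p₁} = 0.98024 / 0.27682 ≈ 3.5410 → capped at 1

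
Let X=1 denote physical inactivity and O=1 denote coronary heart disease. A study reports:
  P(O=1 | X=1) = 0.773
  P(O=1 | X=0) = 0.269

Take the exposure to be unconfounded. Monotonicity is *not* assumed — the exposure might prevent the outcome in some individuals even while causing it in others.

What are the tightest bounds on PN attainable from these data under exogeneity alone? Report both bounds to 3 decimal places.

0.652 ≤ PN ≤ 0.946

Let p₁ = 0.773, p₀ = 0.269.
Under exogeneity alone the bounds on PN are max{0,(p₁−p₀)/p₁} ≤ PN ≤ min{1,(1−p₀)/p₁}.
  lower = (p₁ − p₀)/p₁ = 0.504 / 0.773 ≈ 0.6520
  upper = min{1, (1 − p₀)/p₁} = 0.731 / 0.773 ≈ 0.9457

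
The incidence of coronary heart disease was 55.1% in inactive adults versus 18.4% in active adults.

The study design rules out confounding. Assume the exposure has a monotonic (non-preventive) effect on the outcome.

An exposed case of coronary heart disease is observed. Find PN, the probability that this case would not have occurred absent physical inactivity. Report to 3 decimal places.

p₁ = 0.551, p₀ = 0.184.
Under exogeneity and monotonicity, PN = (p₁ − p₀) / p₁.
PN = (0.551 − 0.184) / 0.551 = 0.367 / 0.551 ≈ 0.6661

PN ≈ 0.666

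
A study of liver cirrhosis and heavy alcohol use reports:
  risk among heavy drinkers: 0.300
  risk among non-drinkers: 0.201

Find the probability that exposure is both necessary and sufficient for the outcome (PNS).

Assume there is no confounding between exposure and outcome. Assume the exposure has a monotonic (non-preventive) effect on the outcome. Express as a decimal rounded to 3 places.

Let p₁ = 0.3, p₀ = 0.201.
Under exogeneity and monotonicity, PNS = p₁ − p₀.
PNS = 0.3 − 0.201 = 0.099

PNS ≈ 0.099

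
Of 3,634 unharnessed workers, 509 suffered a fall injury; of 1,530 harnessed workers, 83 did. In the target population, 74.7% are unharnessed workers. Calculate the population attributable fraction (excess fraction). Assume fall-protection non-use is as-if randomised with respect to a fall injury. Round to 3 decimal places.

p₁ = P(outcome | exposed) = 509/3634 = 0.14007
p₀ = P(outcome | unexposed) = 83/1530 = 0.054248
Overall risk P(Y=1) = π·p₁ + (1−π)·p₀ = 0.747×0.14007 + 0.253×0.054248 = 0.11835.
Under exogeneity, PAF = [P(Y=1) − p₀] / P(Y=1).
PAF = (0.11835 − 0.054248) / 0.11835 ≈ 0.5416

PAF ≈ 0.542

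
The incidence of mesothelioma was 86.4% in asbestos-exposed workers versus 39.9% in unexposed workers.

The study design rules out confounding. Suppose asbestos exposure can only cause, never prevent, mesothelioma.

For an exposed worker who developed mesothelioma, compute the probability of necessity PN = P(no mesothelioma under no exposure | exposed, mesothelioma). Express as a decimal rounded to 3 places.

PN ≈ 0.538

p₁ = 0.864, p₀ = 0.399.
Under exogeneity and monotonicity, PN = (p₁ − p₀) / p₁.
PN = (0.864 − 0.399) / 0.864 = 0.465 / 0.864 ≈ 0.5382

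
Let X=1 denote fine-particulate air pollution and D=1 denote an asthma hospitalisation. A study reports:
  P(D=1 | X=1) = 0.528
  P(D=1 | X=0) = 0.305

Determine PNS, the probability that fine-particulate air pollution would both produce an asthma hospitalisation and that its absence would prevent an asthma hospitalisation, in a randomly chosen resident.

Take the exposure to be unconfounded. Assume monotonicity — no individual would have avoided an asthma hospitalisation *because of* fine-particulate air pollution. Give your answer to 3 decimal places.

Let p₁ = 0.528, p₀ = 0.305.
Under exogeneity and monotonicity, PNS = p₁ − p₀.
PNS = 0.528 − 0.305 = 0.223

PNS ≈ 0.223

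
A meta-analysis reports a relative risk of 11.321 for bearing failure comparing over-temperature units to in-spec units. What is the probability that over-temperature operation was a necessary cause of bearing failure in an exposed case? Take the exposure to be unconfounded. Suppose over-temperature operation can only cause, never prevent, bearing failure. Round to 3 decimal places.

Under exogeneity and monotonicity, PN = (RR − 1) / RR = 1 − 1/RR.
PN = (11.321 − 1) / 11.321 = 10.32 / 11.321 ≈ 0.9117

PN ≈ 0.912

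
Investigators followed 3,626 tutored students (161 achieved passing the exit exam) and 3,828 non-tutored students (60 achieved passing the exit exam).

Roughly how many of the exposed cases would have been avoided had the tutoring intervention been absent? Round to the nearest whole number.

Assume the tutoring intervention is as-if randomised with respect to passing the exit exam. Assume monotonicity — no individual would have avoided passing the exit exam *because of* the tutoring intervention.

p₁ = P(outcome | exposed) = 161/3626 = 0.044402
p₀ = P(outcome | unexposed) = 60/3828 = 0.015674
PN = (p₁ − p₀)/p₁ = (0.044402 − 0.015674) / 0.044402 ≈ 0.64699.
Attributable cases ≈ PN × (exposed cases) = 0.64699 × 161 ≈ 104.17.

about 104 cases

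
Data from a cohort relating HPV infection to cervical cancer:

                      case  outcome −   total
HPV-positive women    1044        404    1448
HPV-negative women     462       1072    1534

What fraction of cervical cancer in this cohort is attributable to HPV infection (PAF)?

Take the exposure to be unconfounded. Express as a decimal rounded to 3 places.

PAF ≈ 0.404

p₁ = P(outcome | exposed) = 1044/1448 = 0.72099
p₀ = P(outcome | unexposed) = 462/1534 = 0.30117
Exposure prevalence π = 1448/2982 = 0.48558; overall risk P(Y=1) = 0.50503.
Under exogeneity, PAF = [P(Y=1) − p₀]/P(Y=1).
PAF = (0.50503 − 0.30117) / 0.50503 ≈ 0.4037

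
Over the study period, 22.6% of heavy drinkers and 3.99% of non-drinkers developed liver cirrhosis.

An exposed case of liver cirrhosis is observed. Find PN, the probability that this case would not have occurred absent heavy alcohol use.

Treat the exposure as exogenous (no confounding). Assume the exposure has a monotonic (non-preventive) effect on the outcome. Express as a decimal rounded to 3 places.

p₁ = 0.226, p₀ = 0.0399.
Under exogeneity and monotonicity, PN = (p₁ − p₀) / p₁.
PN = (0.226 − 0.0399) / 0.226 = 0.1861 / 0.226 ≈ 0.8235

PN ≈ 0.823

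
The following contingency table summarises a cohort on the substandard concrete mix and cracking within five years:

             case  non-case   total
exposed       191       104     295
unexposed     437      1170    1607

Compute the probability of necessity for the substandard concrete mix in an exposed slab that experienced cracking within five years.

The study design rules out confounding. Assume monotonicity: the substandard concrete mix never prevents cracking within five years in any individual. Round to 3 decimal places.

PN ≈ 0.580

p₁ = P(outcome | exposed) = 191/295 = 0.64746
p₀ = P(outcome | unexposed) = 437/1607 = 0.27194
Under exogeneity and monotonicity, PN = (p₁ − p₀)/p₁.
PN = (0.64746 − 0.27194) / 0.64746 ≈ 0.5800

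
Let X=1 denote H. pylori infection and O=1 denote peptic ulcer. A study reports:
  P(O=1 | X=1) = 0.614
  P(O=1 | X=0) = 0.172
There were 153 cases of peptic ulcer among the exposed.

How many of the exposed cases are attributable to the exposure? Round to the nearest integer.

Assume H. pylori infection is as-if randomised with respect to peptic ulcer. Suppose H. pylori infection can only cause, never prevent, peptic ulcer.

about 110 cases

Let p₁ = 0.614, p₀ = 0.172.
PN = (p₁ − p₀)/p₁ = (0.614 − 0.172) / 0.614 ≈ 0.71987.
Attributable cases ≈ PN × (exposed cases) = 0.71987 × 153 ≈ 110.14.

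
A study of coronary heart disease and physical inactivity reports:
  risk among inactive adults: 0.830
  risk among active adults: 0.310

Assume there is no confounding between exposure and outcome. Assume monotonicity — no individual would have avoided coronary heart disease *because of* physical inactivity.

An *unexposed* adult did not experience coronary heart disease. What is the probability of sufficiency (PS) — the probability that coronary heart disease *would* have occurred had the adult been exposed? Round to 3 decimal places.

Let p₁ = 0.83, p₀ = 0.31.
Under exogeneity and monotonicity, PS = (p₁ − p₀) / (1 − p₀).
PS = (0.83 − 0.31) / (1 − 0.31) = 0.52 / 0.69 ≈ 0.7536

PS ≈ 0.754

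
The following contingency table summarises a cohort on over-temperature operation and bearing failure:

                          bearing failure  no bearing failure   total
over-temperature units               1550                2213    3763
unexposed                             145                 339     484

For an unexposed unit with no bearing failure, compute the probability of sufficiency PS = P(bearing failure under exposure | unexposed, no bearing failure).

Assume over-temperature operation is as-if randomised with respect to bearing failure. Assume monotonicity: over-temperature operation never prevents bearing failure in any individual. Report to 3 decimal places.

p₁ = P(outcome | exposed) = 1550/3763 = 0.41191
p₀ = P(outcome | unexposed) = 145/484 = 0.29959
Under exogeneity and monotonicity, PS = (p₁ − p₀) / (1 − p₀).
PS = (0.41191 − 0.29959) / (1 − 0.29959) = 0.11232 / 0.70041 ≈ 0.1604

PS ≈ 0.160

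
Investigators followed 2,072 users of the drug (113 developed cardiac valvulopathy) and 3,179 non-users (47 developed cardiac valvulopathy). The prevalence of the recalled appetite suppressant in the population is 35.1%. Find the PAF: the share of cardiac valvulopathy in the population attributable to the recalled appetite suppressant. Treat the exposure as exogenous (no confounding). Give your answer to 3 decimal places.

PAF ≈ 0.486

p₁ = P(outcome | exposed) = 113/2072 = 0.054537
p₀ = P(outcome | unexposed) = 47/3179 = 0.014785
Overall risk P(Y=1) = π·p₁ + (1−π)·p₀ = 0.351×0.054537 + 0.649×0.014785 = 0.028738.
Under exogeneity, PAF = [P(Y=1) − p₀] / P(Y=1).
PAF = (0.028738 − 0.014785) / 0.028738 ≈ 0.4855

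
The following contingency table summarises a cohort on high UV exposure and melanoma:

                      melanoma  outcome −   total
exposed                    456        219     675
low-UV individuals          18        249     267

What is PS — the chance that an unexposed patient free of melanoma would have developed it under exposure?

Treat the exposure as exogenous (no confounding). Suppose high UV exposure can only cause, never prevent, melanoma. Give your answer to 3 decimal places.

PS ≈ 0.652

p₁ = P(outcome | exposed) = 456/675 = 0.67556
p₀ = P(outcome | unexposed) = 18/267 = 0.067416
Under exogeneity and monotonicity, PS = (p₁ − p₀) / (1 − p₀).
PS = (0.67556 − 0.067416) / (1 − 0.067416) = 0.60814 / 0.93258 ≈ 0.6521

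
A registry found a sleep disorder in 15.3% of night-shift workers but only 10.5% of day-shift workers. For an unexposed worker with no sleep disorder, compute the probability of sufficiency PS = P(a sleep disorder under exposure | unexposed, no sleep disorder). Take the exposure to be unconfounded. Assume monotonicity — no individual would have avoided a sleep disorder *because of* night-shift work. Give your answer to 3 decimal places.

p₁ = 0.153, p₀ = 0.105.
Under exogeneity and monotonicity, PS = (p₁ − p₀) / (1 − p₀).
PS = (0.153 − 0.105) / (1 − 0.105) = 0.048 / 0.895 ≈ 0.0536

PS ≈ 0.054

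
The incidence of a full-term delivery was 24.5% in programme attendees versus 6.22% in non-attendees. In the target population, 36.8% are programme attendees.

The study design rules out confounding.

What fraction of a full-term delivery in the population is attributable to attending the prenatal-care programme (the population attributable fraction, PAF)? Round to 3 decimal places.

p₁ = 0.245, p₀ = 0.0622.
Overall risk P(Y=1) = π·p₁ + (1−π)·p₀ = 0.368×0.245 + 0.632×0.0622 = 0.12947.
Under exogeneity, PAF = [P(Y=1) − p₀] / P(Y=1).
PAF = (0.12947 − 0.0622) / 0.12947 ≈ 0.5196

PAF ≈ 0.520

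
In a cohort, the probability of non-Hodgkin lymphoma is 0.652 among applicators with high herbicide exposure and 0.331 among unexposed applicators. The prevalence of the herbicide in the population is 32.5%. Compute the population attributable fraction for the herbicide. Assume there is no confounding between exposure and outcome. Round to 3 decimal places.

PAF ≈ 0.240

Let p₁ = 0.652, p₀ = 0.331.
Overall risk P(Y=1) = π·p₁ + (1−π)·p₀ = 0.325×0.652 + 0.675×0.331 = 0.43533.
Under exogeneity, PAF = [P(Y=1) − p₀] / P(Y=1).
PAF = (0.43533 − 0.331) / 0.43533 ≈ 0.2396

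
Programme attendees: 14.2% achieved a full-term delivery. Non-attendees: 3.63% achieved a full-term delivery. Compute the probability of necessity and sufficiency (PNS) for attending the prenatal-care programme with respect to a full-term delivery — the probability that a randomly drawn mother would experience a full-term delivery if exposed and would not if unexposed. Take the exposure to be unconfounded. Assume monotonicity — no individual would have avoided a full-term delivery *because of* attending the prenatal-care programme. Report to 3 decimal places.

p₁ = 0.142, p₀ = 0.0363.
Under exogeneity and monotonicity, PNS = p₁ − p₀.
PNS = 0.142 − 0.0363 = 0.1057

PNS ≈ 0.106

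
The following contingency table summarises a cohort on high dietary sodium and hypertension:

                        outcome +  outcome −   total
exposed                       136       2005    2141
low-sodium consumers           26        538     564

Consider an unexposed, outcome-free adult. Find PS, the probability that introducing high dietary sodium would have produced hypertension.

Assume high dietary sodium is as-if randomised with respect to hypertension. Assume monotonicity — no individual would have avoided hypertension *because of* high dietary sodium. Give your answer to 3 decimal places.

p₁ = P(outcome | exposed) = 136/2141 = 0.063522
p₀ = P(outcome | unexposed) = 26/564 = 0.046099
Under exogeneity and monotonicity, PS = (p₁ − p₀) / (1 − p₀).
PS = (0.063522 − 0.046099) / (1 − 0.046099) = 0.017422 / 0.9539 ≈ 0.0183

PS ≈ 0.018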